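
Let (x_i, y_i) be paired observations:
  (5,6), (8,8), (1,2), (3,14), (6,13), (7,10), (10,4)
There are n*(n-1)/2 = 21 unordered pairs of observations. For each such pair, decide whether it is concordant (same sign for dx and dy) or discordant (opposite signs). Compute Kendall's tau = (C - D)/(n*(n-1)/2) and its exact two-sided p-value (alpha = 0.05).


Step 1: Enumerate the 21 unordered pairs (i,j) with i<j and classify each by sign(x_j-x_i) * sign(y_j-y_i).
  (1,2):dx=+3,dy=+2->C; (1,3):dx=-4,dy=-4->C; (1,4):dx=-2,dy=+8->D; (1,5):dx=+1,dy=+7->C
  (1,6):dx=+2,dy=+4->C; (1,7):dx=+5,dy=-2->D; (2,3):dx=-7,dy=-6->C; (2,4):dx=-5,dy=+6->D
  (2,5):dx=-2,dy=+5->D; (2,6):dx=-1,dy=+2->D; (2,7):dx=+2,dy=-4->D; (3,4):dx=+2,dy=+12->C
  (3,5):dx=+5,dy=+11->C; (3,6):dx=+6,dy=+8->C; (3,7):dx=+9,dy=+2->C; (4,5):dx=+3,dy=-1->D
  (4,6):dx=+4,dy=-4->D; (4,7):dx=+7,dy=-10->D; (5,6):dx=+1,dy=-3->D; (5,7):dx=+4,dy=-9->D
  (6,7):dx=+3,dy=-6->D
Step 2: C = 9, D = 12, total pairs = 21.
Step 3: tau = (C - D)/(n(n-1)/2) = (9 - 12)/21 = -0.142857.
Step 4: Exact two-sided p-value (enumerate n! = 5040 permutations of y under H0): p = 0.772619.
Step 5: alpha = 0.05. fail to reject H0.

tau_b = -0.1429 (C=9, D=12), p = 0.772619, fail to reject H0.


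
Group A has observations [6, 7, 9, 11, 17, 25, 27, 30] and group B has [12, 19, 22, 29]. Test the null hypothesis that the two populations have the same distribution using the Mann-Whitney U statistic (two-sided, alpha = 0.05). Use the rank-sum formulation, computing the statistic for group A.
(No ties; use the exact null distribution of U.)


Step 1: Combine and sort all 12 observations; assign midranks.
sorted (value, group): (6,X), (7,X), (9,X), (11,X), (12,Y), (17,X), (19,Y), (22,Y), (25,X), (27,X), (29,Y), (30,X)
ranks: 6->1, 7->2, 9->3, 11->4, 12->5, 17->6, 19->7, 22->8, 25->9, 27->10, 29->11, 30->12
Step 2: Rank sum for X: R1 = 1 + 2 + 3 + 4 + 6 + 9 + 10 + 12 = 47.
Step 3: U_X = R1 - n1(n1+1)/2 = 47 - 8*9/2 = 47 - 36 = 11.
       U_Y = n1*n2 - U_X = 32 - 11 = 21.
Step 4: No ties, so the exact null distribution of U (based on enumerating the C(12,8) = 495 equally likely rank assignments) gives the two-sided p-value.
Step 5: p-value = 0.460606; compare to alpha = 0.05. fail to reject H0.

U_X = 11, p = 0.460606, fail to reject H0 at alpha = 0.05.


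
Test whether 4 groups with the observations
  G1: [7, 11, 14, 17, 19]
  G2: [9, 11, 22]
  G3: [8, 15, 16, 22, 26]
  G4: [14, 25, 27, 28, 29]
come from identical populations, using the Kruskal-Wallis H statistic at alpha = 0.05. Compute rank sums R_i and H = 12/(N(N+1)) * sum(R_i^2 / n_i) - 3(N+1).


Step 1: Combine all N = 18 observations and assign midranks.
sorted (value, group, rank): (7,G1,1), (8,G3,2), (9,G2,3), (11,G1,4.5), (11,G2,4.5), (14,G1,6.5), (14,G4,6.5), (15,G3,8), (16,G3,9), (17,G1,10), (19,G1,11), (22,G2,12.5), (22,G3,12.5), (25,G4,14), (26,G3,15), (27,G4,16), (28,G4,17), (29,G4,18)
Step 2: Sum ranks within each group.
R_1 = 33 (n_1 = 5)
R_2 = 20 (n_2 = 3)
R_3 = 46.5 (n_3 = 5)
R_4 = 71.5 (n_4 = 5)
Step 3: H = 12/(N(N+1)) * sum(R_i^2/n_i) - 3(N+1)
     = 12/(18*19) * (33^2/5 + 20^2/3 + 46.5^2/5 + 71.5^2/5) - 3*19
     = 0.035088 * 1806.03 - 57
     = 6.369591.
Step 4: Ties present; correction factor C = 1 - 18/(18^3 - 18) = 0.996904. Corrected H = 6.369591 / 0.996904 = 6.389372.
Step 5: Under H0, H ~ chi^2(3); p-value = 0.094129.
Step 6: alpha = 0.05. fail to reject H0.

H = 6.3894, df = 3, p = 0.094129, fail to reject H0.


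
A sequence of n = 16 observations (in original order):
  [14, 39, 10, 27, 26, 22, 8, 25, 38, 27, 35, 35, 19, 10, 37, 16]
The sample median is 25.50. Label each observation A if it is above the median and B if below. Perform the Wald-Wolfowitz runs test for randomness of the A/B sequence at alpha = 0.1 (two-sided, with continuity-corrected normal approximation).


Step 1: Compute median = 25.50; label A = above, B = below.
Labels in order: BABAABBBAAAABBAB  (n_A = 8, n_B = 8)
Step 2: Count runs R = 9.
Step 3: Under H0 (random ordering), E[R] = 2*n_A*n_B/(n_A+n_B) + 1 = 2*8*8/16 + 1 = 9.0000.
        Var[R] = 2*n_A*n_B*(2*n_A*n_B - n_A - n_B) / ((n_A+n_B)^2 * (n_A+n_B-1)) = 14336/3840 = 3.7333.
        SD[R] = 1.9322.
Step 4: R = E[R], so z = 0 with no continuity correction.
Step 5: Two-sided p-value via normal approximation = 2*(1 - Phi(|z|)) = 1.000000.
Step 6: alpha = 0.1. fail to reject H0.

R = 9, z = 0.0000, p = 1.000000, fail to reject H0.


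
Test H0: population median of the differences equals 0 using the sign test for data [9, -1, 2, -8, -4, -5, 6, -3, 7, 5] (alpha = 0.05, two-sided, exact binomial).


Step 1: Discard zero differences. Original n = 10; n_eff = number of nonzero differences = 10.
Nonzero differences (with sign): +9, -1, +2, -8, -4, -5, +6, -3, +7, +5
Step 2: Count signs: positive = 5, negative = 5.
Step 3: Under H0: P(positive) = 0.5, so the number of positives S ~ Bin(10, 0.5).
Step 4: Two-sided exact p-value = sum of Bin(10,0.5) probabilities at or below the observed probability = 1.000000.
Step 5: alpha = 0.05. fail to reject H0.

n_eff = 10, pos = 5, neg = 5, p = 1.000000, fail to reject H0.


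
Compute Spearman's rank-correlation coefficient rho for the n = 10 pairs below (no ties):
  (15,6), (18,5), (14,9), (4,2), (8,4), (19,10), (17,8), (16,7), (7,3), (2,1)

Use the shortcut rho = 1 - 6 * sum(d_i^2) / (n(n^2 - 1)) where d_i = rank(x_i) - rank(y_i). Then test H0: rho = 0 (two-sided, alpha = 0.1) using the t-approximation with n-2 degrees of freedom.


Step 1: Rank x and y separately (midranks; no ties here).
rank(x): 15->6, 18->9, 14->5, 4->2, 8->4, 19->10, 17->8, 16->7, 7->3, 2->1
rank(y): 6->6, 5->5, 9->9, 2->2, 4->4, 10->10, 8->8, 7->7, 3->3, 1->1
Step 2: d_i = R_x(i) - R_y(i); compute d_i^2.
  (6-6)^2=0, (9-5)^2=16, (5-9)^2=16, (2-2)^2=0, (4-4)^2=0, (10-10)^2=0, (8-8)^2=0, (7-7)^2=0, (3-3)^2=0, (1-1)^2=0
sum(d^2) = 32.
Step 3: rho = 1 - 6*32 / (10*(10^2 - 1)) = 1 - 192/990 = 0.806061.
Step 4: Under H0, t = rho * sqrt((n-2)/(1-rho^2)) = 3.8522 ~ t(8).
Step 5: Two-sided p-value from the t-distribution with 8 df = 0.004862.
Step 6: alpha = 0.1. reject H0.

rho = 0.8061, p = 0.004862, reject H0 at alpha = 0.1.


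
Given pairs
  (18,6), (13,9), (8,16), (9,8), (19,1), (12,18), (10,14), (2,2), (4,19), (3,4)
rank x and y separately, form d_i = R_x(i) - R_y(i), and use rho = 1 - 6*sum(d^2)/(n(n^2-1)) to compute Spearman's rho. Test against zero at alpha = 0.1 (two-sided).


Step 1: Rank x and y separately (midranks; no ties here).
rank(x): 18->9, 13->8, 8->4, 9->5, 19->10, 12->7, 10->6, 2->1, 4->3, 3->2
rank(y): 6->4, 9->6, 16->8, 8->5, 1->1, 18->9, 14->7, 2->2, 19->10, 4->3
Step 2: d_i = R_x(i) - R_y(i); compute d_i^2.
  (9-4)^2=25, (8-6)^2=4, (4-8)^2=16, (5-5)^2=0, (10-1)^2=81, (7-9)^2=4, (6-7)^2=1, (1-2)^2=1, (3-10)^2=49, (2-3)^2=1
sum(d^2) = 182.
Step 3: rho = 1 - 6*182 / (10*(10^2 - 1)) = 1 - 1092/990 = -0.103030.
Step 4: Under H0, t = rho * sqrt((n-2)/(1-rho^2)) = -0.2930 ~ t(8).
Step 5: Two-sided p-value from the t-distribution with 8 df = 0.776998.
Step 6: alpha = 0.1. fail to reject H0.

rho = -0.1030, p = 0.776998, fail to reject H0 at alpha = 0.1.


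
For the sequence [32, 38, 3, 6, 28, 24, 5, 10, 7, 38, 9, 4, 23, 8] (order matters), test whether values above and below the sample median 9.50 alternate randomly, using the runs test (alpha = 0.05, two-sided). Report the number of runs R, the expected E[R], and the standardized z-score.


Step 1: Compute median = 9.50; label A = above, B = below.
Labels in order: AABBAABABABBAB  (n_A = 7, n_B = 7)
Step 2: Count runs R = 10.
Step 3: Under H0 (random ordering), E[R] = 2*n_A*n_B/(n_A+n_B) + 1 = 2*7*7/14 + 1 = 8.0000.
        Var[R] = 2*n_A*n_B*(2*n_A*n_B - n_A - n_B) / ((n_A+n_B)^2 * (n_A+n_B-1)) = 8232/2548 = 3.2308.
        SD[R] = 1.7974.
Step 4: Continuity-corrected z = (R - 0.5 - E[R]) / SD[R] = (10 - 0.5 - 8.0000) / 1.7974 = 0.8345.
Step 5: Two-sided p-value via normal approximation = 2*(1 - Phi(|z|)) = 0.403986.
Step 6: alpha = 0.05. fail to reject H0.

R = 10, z = 0.8345, p = 0.403986, fail to reject H0.


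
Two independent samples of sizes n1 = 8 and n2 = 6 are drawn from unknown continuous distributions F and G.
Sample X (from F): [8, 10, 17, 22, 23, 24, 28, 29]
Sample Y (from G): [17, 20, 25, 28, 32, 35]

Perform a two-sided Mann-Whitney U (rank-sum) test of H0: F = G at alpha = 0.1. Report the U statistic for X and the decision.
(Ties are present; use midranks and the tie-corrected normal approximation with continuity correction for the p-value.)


Step 1: Combine and sort all 14 observations; assign midranks.
sorted (value, group): (8,X), (10,X), (17,X), (17,Y), (20,Y), (22,X), (23,X), (24,X), (25,Y), (28,X), (28,Y), (29,X), (32,Y), (35,Y)
ranks: 8->1, 10->2, 17->3.5, 17->3.5, 20->5, 22->6, 23->7, 24->8, 25->9, 28->10.5, 28->10.5, 29->12, 32->13, 35->14
Step 2: Rank sum for X: R1 = 1 + 2 + 3.5 + 6 + 7 + 8 + 10.5 + 12 = 50.
Step 3: U_X = R1 - n1(n1+1)/2 = 50 - 8*9/2 = 50 - 36 = 14.
       U_Y = n1*n2 - U_X = 48 - 14 = 34.
Step 4: Ties are present, so use the tie-corrected normal approximation (with continuity correction) for the p-value.
Step 5: p-value = 0.219016; compare to alpha = 0.1. fail to reject H0.

U_X = 14, p = 0.219016, fail to reject H0 at alpha = 0.1.


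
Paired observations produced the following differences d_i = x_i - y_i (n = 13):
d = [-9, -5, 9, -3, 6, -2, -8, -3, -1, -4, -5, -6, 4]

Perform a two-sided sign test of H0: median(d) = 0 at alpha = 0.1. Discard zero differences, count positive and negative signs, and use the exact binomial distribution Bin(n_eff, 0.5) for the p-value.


Step 1: Discard zero differences. Original n = 13; n_eff = number of nonzero differences = 13.
Nonzero differences (with sign): -9, -5, +9, -3, +6, -2, -8, -3, -1, -4, -5, -6, +4
Step 2: Count signs: positive = 3, negative = 10.
Step 3: Under H0: P(positive) = 0.5, so the number of positives S ~ Bin(13, 0.5).
Step 4: Two-sided exact p-value = sum of Bin(13,0.5) probabilities at or below the observed probability = 0.092285.
Step 5: alpha = 0.1. reject H0.

n_eff = 13, pos = 3, neg = 10, p = 0.092285, reject H0.


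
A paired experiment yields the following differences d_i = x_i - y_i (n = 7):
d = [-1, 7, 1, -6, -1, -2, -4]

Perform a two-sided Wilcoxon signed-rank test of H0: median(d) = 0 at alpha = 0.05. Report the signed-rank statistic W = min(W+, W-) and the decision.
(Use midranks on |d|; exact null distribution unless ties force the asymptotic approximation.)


Step 1: Drop any zero differences (none here) and take |d_i|.
|d| = [1, 7, 1, 6, 1, 2, 4]
Step 2: Midrank |d_i| (ties get averaged ranks).
ranks: |1|->2, |7|->7, |1|->2, |6|->6, |1|->2, |2|->4, |4|->5
Step 3: Attach original signs; sum ranks with positive sign and with negative sign.
W+ = 7 + 2 = 9
W- = 2 + 6 + 2 + 4 + 5 = 19
(Check: W+ + W- = 28 should equal n(n+1)/2 = 28.)
Step 4: Test statistic W = min(W+, W-) = 9.
Step 5: Ties in |d|, so use the tie-corrected normal approximation.
        E[W] = n(n+1)/4 = 7*8/4 = 14.
        Tie groups: |d|=1 (t=3); sum(t^3 - t) = 24.
        Var[W] = n(n+1)(2n+1)/24 - sum(t^3-t)/48 = 840/24 - 24/48 = 34.5.
        z = (W - E[W]) / sqrt(Var[W]) = (9 - 14) / 5.8737 = -0.8513.
        Two-sided p = 2*Phi(z) = 0.394627.
Step 6: alpha = 0.05. fail to reject H0.

W+ = 9, W- = 19, W = min = 9, p = 0.394627, fail to reject H0.


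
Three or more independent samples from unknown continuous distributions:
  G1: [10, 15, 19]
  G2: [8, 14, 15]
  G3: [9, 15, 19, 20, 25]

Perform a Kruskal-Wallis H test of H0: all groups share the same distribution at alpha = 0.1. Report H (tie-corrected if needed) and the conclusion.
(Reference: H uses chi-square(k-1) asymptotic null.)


Step 1: Combine all N = 11 observations and assign midranks.
sorted (value, group, rank): (8,G2,1), (9,G3,2), (10,G1,3), (14,G2,4), (15,G1,6), (15,G2,6), (15,G3,6), (19,G1,8.5), (19,G3,8.5), (20,G3,10), (25,G3,11)
Step 2: Sum ranks within each group.
R_1 = 17.5 (n_1 = 3)
R_2 = 11 (n_2 = 3)
R_3 = 37.5 (n_3 = 5)
Step 3: H = 12/(N(N+1)) * sum(R_i^2/n_i) - 3(N+1)
     = 12/(11*12) * (17.5^2/3 + 11^2/3 + 37.5^2/5) - 3*12
     = 0.090909 * 423.667 - 36
     = 2.515152.
Step 4: Ties present; correction factor C = 1 - 30/(11^3 - 11) = 0.977273. Corrected H = 2.515152 / 0.977273 = 2.573643.
Step 5: Under H0, H ~ chi^2(2); p-value = 0.276147.
Step 6: alpha = 0.1. fail to reject H0.

H = 2.5736, df = 2, p = 0.276147, fail to reject H0.


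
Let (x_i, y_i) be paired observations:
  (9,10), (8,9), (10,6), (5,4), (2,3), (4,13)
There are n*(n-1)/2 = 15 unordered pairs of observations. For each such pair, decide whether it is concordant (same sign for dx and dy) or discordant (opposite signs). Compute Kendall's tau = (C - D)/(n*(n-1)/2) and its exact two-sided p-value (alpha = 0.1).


Step 1: Enumerate the 15 unordered pairs (i,j) with i<j and classify each by sign(x_j-x_i) * sign(y_j-y_i).
  (1,2):dx=-1,dy=-1->C; (1,3):dx=+1,dy=-4->D; (1,4):dx=-4,dy=-6->C; (1,5):dx=-7,dy=-7->C
  (1,6):dx=-5,dy=+3->D; (2,3):dx=+2,dy=-3->D; (2,4):dx=-3,dy=-5->C; (2,5):dx=-6,dy=-6->C
  (2,6):dx=-4,dy=+4->D; (3,4):dx=-5,dy=-2->C; (3,5):dx=-8,dy=-3->C; (3,6):dx=-6,dy=+7->D
  (4,5):dx=-3,dy=-1->C; (4,6):dx=-1,dy=+9->D; (5,6):dx=+2,dy=+10->C
Step 2: C = 9, D = 6, total pairs = 15.
Step 3: tau = (C - D)/(n(n-1)/2) = (9 - 6)/15 = 0.200000.
Step 4: Exact two-sided p-value (enumerate n! = 720 permutations of y under H0): p = 0.719444.
Step 5: alpha = 0.1. fail to reject H0.

tau_b = 0.2000 (C=9, D=6), p = 0.719444, fail to reject H0.


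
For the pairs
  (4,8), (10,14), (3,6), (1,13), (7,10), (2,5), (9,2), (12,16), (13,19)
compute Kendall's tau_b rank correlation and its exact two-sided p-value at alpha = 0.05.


Step 1: Enumerate the 36 unordered pairs (i,j) with i<j and classify each by sign(x_j-x_i) * sign(y_j-y_i).
  (1,2):dx=+6,dy=+6->C; (1,3):dx=-1,dy=-2->C; (1,4):dx=-3,dy=+5->D; (1,5):dx=+3,dy=+2->C
  (1,6):dx=-2,dy=-3->C; (1,7):dx=+5,dy=-6->D; (1,8):dx=+8,dy=+8->C; (1,9):dx=+9,dy=+11->C
  (2,3):dx=-7,dy=-8->C; (2,4):dx=-9,dy=-1->C; (2,5):dx=-3,dy=-4->C; (2,6):dx=-8,dy=-9->C
  (2,7):dx=-1,dy=-12->C; (2,8):dx=+2,dy=+2->C; (2,9):dx=+3,dy=+5->C; (3,4):dx=-2,dy=+7->D
  (3,5):dx=+4,dy=+4->C; (3,6):dx=-1,dy=-1->C; (3,7):dx=+6,dy=-4->D; (3,8):dx=+9,dy=+10->C
  (3,9):dx=+10,dy=+13->C; (4,5):dx=+6,dy=-3->D; (4,6):dx=+1,dy=-8->D; (4,7):dx=+8,dy=-11->D
  (4,8):dx=+11,dy=+3->C; (4,9):dx=+12,dy=+6->C; (5,6):dx=-5,dy=-5->C; (5,7):dx=+2,dy=-8->D
  (5,8):dx=+5,dy=+6->C; (5,9):dx=+6,dy=+9->C; (6,7):dx=+7,dy=-3->D; (6,8):dx=+10,dy=+11->C
  (6,9):dx=+11,dy=+14->C; (7,8):dx=+3,dy=+14->C; (7,9):dx=+4,dy=+17->C; (8,9):dx=+1,dy=+3->C
Step 2: C = 27, D = 9, total pairs = 36.
Step 3: tau = (C - D)/(n(n-1)/2) = (27 - 9)/36 = 0.500000.
Step 4: Exact two-sided p-value (enumerate n! = 362880 permutations of y under H0): p = 0.075176.
Step 5: alpha = 0.05. fail to reject H0.

tau_b = 0.5000 (C=27, D=9), p = 0.075176, fail to reject H0.


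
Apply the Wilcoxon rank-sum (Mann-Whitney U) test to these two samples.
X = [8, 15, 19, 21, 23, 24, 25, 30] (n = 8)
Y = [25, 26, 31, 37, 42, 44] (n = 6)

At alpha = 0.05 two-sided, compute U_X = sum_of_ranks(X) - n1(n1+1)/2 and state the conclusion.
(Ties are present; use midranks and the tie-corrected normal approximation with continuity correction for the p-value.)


Step 1: Combine and sort all 14 observations; assign midranks.
sorted (value, group): (8,X), (15,X), (19,X), (21,X), (23,X), (24,X), (25,X), (25,Y), (26,Y), (30,X), (31,Y), (37,Y), (42,Y), (44,Y)
ranks: 8->1, 15->2, 19->3, 21->4, 23->5, 24->6, 25->7.5, 25->7.5, 26->9, 30->10, 31->11, 37->12, 42->13, 44->14
Step 2: Rank sum for X: R1 = 1 + 2 + 3 + 4 + 5 + 6 + 7.5 + 10 = 38.5.
Step 3: U_X = R1 - n1(n1+1)/2 = 38.5 - 8*9/2 = 38.5 - 36 = 2.5.
       U_Y = n1*n2 - U_X = 48 - 2.5 = 45.5.
Step 4: Ties are present, so use the tie-corrected normal approximation (with continuity correction) for the p-value.
Step 5: p-value = 0.006646; compare to alpha = 0.05. reject H0.

U_X = 2.5, p = 0.006646, reject H0 at alpha = 0.05.


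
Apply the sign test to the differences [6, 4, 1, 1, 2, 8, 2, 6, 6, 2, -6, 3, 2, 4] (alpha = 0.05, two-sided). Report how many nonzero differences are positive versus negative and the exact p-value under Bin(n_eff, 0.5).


Step 1: Discard zero differences. Original n = 14; n_eff = number of nonzero differences = 14.
Nonzero differences (with sign): +6, +4, +1, +1, +2, +8, +2, +6, +6, +2, -6, +3, +2, +4
Step 2: Count signs: positive = 13, negative = 1.
Step 3: Under H0: P(positive) = 0.5, so the number of positives S ~ Bin(14, 0.5).
Step 4: Two-sided exact p-value = sum of Bin(14,0.5) probabilities at or below the observed probability = 0.001831.
Step 5: alpha = 0.05. reject H0.

n_eff = 14, pos = 13, neg = 1, p = 0.001831, reject H0.


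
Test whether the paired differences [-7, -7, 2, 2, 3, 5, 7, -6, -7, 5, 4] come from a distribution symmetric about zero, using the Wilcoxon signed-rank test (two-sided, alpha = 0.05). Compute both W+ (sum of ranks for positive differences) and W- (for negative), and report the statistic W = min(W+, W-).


Step 1: Drop any zero differences (none here) and take |d_i|.
|d| = [7, 7, 2, 2, 3, 5, 7, 6, 7, 5, 4]
Step 2: Midrank |d_i| (ties get averaged ranks).
ranks: |7|->9.5, |7|->9.5, |2|->1.5, |2|->1.5, |3|->3, |5|->5.5, |7|->9.5, |6|->7, |7|->9.5, |5|->5.5, |4|->4
Step 3: Attach original signs; sum ranks with positive sign and with negative sign.
W+ = 1.5 + 1.5 + 3 + 5.5 + 9.5 + 5.5 + 4 = 30.5
W- = 9.5 + 9.5 + 7 + 9.5 = 35.5
(Check: W+ + W- = 66 should equal n(n+1)/2 = 66.)
Step 4: Test statistic W = min(W+, W-) = 30.5.
Step 5: Ties in |d|, so use the tie-corrected normal approximation.
        E[W] = n(n+1)/4 = 11*12/4 = 33.
        Tie groups: |d|=2 (t=2), |d|=5 (t=2), |d|=7 (t=4); sum(t^3 - t) = 72.
        Var[W] = n(n+1)(2n+1)/24 - sum(t^3-t)/48 = 3036/24 - 72/48 = 125.
        z = (W - E[W]) / sqrt(Var[W]) = (30.5 - 33) / 11.1803 = -0.2236.
        Two-sided p = 2*Phi(z) = 0.823063.
Step 6: alpha = 0.05. fail to reject H0.

W+ = 30.5, W- = 35.5, W = min = 30.5, p = 0.823063, fail to reject H0.


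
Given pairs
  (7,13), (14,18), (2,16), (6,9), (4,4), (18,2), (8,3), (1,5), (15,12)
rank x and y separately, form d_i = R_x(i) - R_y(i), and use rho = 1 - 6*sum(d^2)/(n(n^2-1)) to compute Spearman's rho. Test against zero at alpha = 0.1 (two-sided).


Step 1: Rank x and y separately (midranks; no ties here).
rank(x): 7->5, 14->7, 2->2, 6->4, 4->3, 18->9, 8->6, 1->1, 15->8
rank(y): 13->7, 18->9, 16->8, 9->5, 4->3, 2->1, 3->2, 5->4, 12->6
Step 2: d_i = R_x(i) - R_y(i); compute d_i^2.
  (5-7)^2=4, (7-9)^2=4, (2-8)^2=36, (4-5)^2=1, (3-3)^2=0, (9-1)^2=64, (6-2)^2=16, (1-4)^2=9, (8-6)^2=4
sum(d^2) = 138.
Step 3: rho = 1 - 6*138 / (9*(9^2 - 1)) = 1 - 828/720 = -0.150000.
Step 4: Under H0, t = rho * sqrt((n-2)/(1-rho^2)) = -0.4014 ~ t(7).
Step 5: Two-sided p-value from the t-distribution with 7 df = 0.700094.
Step 6: alpha = 0.1. fail to reject H0.

rho = -0.1500, p = 0.700094, fail to reject H0 at alpha = 0.1.


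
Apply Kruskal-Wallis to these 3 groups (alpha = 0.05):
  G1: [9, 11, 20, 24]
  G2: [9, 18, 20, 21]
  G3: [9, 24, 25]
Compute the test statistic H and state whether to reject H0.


Step 1: Combine all N = 11 observations and assign midranks.
sorted (value, group, rank): (9,G1,2), (9,G2,2), (9,G3,2), (11,G1,4), (18,G2,5), (20,G1,6.5), (20,G2,6.5), (21,G2,8), (24,G1,9.5), (24,G3,9.5), (25,G3,11)
Step 2: Sum ranks within each group.
R_1 = 22 (n_1 = 4)
R_2 = 21.5 (n_2 = 4)
R_3 = 22.5 (n_3 = 3)
Step 3: H = 12/(N(N+1)) * sum(R_i^2/n_i) - 3(N+1)
     = 12/(11*12) * (22^2/4 + 21.5^2/4 + 22.5^2/3) - 3*12
     = 0.090909 * 405.312 - 36
     = 0.846591.
Step 4: Ties present; correction factor C = 1 - 36/(11^3 - 11) = 0.972727. Corrected H = 0.846591 / 0.972727 = 0.870327.
Step 5: Under H0, H ~ chi^2(2); p-value = 0.647159.
Step 6: alpha = 0.05. fail to reject H0.

H = 0.8703, df = 2, p = 0.647159, fail to reject H0.


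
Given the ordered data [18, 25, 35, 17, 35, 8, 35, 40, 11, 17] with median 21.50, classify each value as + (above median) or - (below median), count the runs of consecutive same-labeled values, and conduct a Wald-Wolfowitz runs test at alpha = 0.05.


Step 1: Compute median = 21.50; label A = above, B = below.
Labels in order: BAABABAABB  (n_A = 5, n_B = 5)
Step 2: Count runs R = 7.
Step 3: Under H0 (random ordering), E[R] = 2*n_A*n_B/(n_A+n_B) + 1 = 2*5*5/10 + 1 = 6.0000.
        Var[R] = 2*n_A*n_B*(2*n_A*n_B - n_A - n_B) / ((n_A+n_B)^2 * (n_A+n_B-1)) = 2000/900 = 2.2222.
        SD[R] = 1.4907.
Step 4: Continuity-corrected z = (R - 0.5 - E[R]) / SD[R] = (7 - 0.5 - 6.0000) / 1.4907 = 0.3354.
Step 5: Two-sided p-value via normal approximation = 2*(1 - Phi(|z|)) = 0.737316.
Step 6: alpha = 0.05. fail to reject H0.

R = 7, z = 0.3354, p = 0.737316, fail to reject H0.


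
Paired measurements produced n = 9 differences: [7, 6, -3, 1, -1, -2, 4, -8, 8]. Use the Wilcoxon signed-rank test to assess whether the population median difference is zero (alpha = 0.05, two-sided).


Step 1: Drop any zero differences (none here) and take |d_i|.
|d| = [7, 6, 3, 1, 1, 2, 4, 8, 8]
Step 2: Midrank |d_i| (ties get averaged ranks).
ranks: |7|->7, |6|->6, |3|->4, |1|->1.5, |1|->1.5, |2|->3, |4|->5, |8|->8.5, |8|->8.5
Step 3: Attach original signs; sum ranks with positive sign and with negative sign.
W+ = 7 + 6 + 1.5 + 5 + 8.5 = 28
W- = 4 + 1.5 + 3 + 8.5 = 17
(Check: W+ + W- = 45 should equal n(n+1)/2 = 45.)
Step 4: Test statistic W = min(W+, W-) = 17.
Step 5: Ties in |d|, so use the tie-corrected normal approximation.
        E[W] = n(n+1)/4 = 9*10/4 = 22.5.
        Tie groups: |d|=1 (t=2), |d|=8 (t=2); sum(t^3 - t) = 12.
        Var[W] = n(n+1)(2n+1)/24 - sum(t^3-t)/48 = 1710/24 - 12/48 = 71.
        z = (W - E[W]) / sqrt(Var[W]) = (17 - 22.5) / 8.4261 = -0.6527.
        Two-sided p = 2*Phi(z) = 0.513930.
Step 6: alpha = 0.05. fail to reject H0.

W+ = 28, W- = 17, W = min = 17, p = 0.513930, fail to reject H0.


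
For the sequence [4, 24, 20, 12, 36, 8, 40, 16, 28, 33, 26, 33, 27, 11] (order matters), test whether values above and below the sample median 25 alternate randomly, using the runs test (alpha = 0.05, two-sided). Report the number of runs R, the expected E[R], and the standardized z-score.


Step 1: Compute median = 25; label A = above, B = below.
Labels in order: BBBBABABAAAAAB  (n_A = 7, n_B = 7)
Step 2: Count runs R = 7.
Step 3: Under H0 (random ordering), E[R] = 2*n_A*n_B/(n_A+n_B) + 1 = 2*7*7/14 + 1 = 8.0000.
        Var[R] = 2*n_A*n_B*(2*n_A*n_B - n_A - n_B) / ((n_A+n_B)^2 * (n_A+n_B-1)) = 8232/2548 = 3.2308.
        SD[R] = 1.7974.
Step 4: Continuity-corrected z = (R + 0.5 - E[R]) / SD[R] = (7 + 0.5 - 8.0000) / 1.7974 = -0.2782.
Step 5: Two-sided p-value via normal approximation = 2*(1 - Phi(|z|)) = 0.780879.
Step 6: alpha = 0.05. fail to reject H0.

R = 7, z = -0.2782, p = 0.780879, fail to reject H0.


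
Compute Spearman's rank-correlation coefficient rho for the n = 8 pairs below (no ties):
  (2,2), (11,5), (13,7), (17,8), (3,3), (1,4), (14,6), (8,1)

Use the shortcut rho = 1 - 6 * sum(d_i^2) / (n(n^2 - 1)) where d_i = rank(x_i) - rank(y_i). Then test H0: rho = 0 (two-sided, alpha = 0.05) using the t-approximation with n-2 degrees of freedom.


Step 1: Rank x and y separately (midranks; no ties here).
rank(x): 2->2, 11->5, 13->6, 17->8, 3->3, 1->1, 14->7, 8->4
rank(y): 2->2, 5->5, 7->7, 8->8, 3->3, 4->4, 6->6, 1->1
Step 2: d_i = R_x(i) - R_y(i); compute d_i^2.
  (2-2)^2=0, (5-5)^2=0, (6-7)^2=1, (8-8)^2=0, (3-3)^2=0, (1-4)^2=9, (7-6)^2=1, (4-1)^2=9
sum(d^2) = 20.
Step 3: rho = 1 - 6*20 / (8*(8^2 - 1)) = 1 - 120/504 = 0.761905.
Step 4: Under H0, t = rho * sqrt((n-2)/(1-rho^2)) = 2.8814 ~ t(6).
Step 5: Two-sided p-value from the t-distribution with 6 df = 0.028005.
Step 6: alpha = 0.05. reject H0.

rho = 0.7619, p = 0.028005, reject H0 at alpha = 0.05.


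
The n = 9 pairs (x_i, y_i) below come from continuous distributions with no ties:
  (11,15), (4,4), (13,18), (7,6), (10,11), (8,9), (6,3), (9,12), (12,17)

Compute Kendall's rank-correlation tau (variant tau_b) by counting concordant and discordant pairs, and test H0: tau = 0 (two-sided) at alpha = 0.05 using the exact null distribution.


Step 1: Enumerate the 36 unordered pairs (i,j) with i<j and classify each by sign(x_j-x_i) * sign(y_j-y_i).
  (1,2):dx=-7,dy=-11->C; (1,3):dx=+2,dy=+3->C; (1,4):dx=-4,dy=-9->C; (1,5):dx=-1,dy=-4->C
  (1,6):dx=-3,dy=-6->C; (1,7):dx=-5,dy=-12->C; (1,8):dx=-2,dy=-3->C; (1,9):dx=+1,dy=+2->C
  (2,3):dx=+9,dy=+14->C; (2,4):dx=+3,dy=+2->C; (2,5):dx=+6,dy=+7->C; (2,6):dx=+4,dy=+5->C
  (2,7):dx=+2,dy=-1->D; (2,8):dx=+5,dy=+8->C; (2,9):dx=+8,dy=+13->C; (3,4):dx=-6,dy=-12->C
  (3,5):dx=-3,dy=-7->C; (3,6):dx=-5,dy=-9->C; (3,7):dx=-7,dy=-15->C; (3,8):dx=-4,dy=-6->C
  (3,9):dx=-1,dy=-1->C; (4,5):dx=+3,dy=+5->C; (4,6):dx=+1,dy=+3->C; (4,7):dx=-1,dy=-3->C
  (4,8):dx=+2,dy=+6->C; (4,9):dx=+5,dy=+11->C; (5,6):dx=-2,dy=-2->C; (5,7):dx=-4,dy=-8->C
  (5,8):dx=-1,dy=+1->D; (5,9):dx=+2,dy=+6->C; (6,7):dx=-2,dy=-6->C; (6,8):dx=+1,dy=+3->C
  (6,9):dx=+4,dy=+8->C; (7,8):dx=+3,dy=+9->C; (7,9):dx=+6,dy=+14->C; (8,9):dx=+3,dy=+5->C
Step 2: C = 34, D = 2, total pairs = 36.
Step 3: tau = (C - D)/(n(n-1)/2) = (34 - 2)/36 = 0.888889.
Step 4: Exact two-sided p-value (enumerate n! = 362880 permutations of y under H0): p = 0.000243.
Step 5: alpha = 0.05. reject H0.

tau_b = 0.8889 (C=34, D=2), p = 0.000243, reject H0.


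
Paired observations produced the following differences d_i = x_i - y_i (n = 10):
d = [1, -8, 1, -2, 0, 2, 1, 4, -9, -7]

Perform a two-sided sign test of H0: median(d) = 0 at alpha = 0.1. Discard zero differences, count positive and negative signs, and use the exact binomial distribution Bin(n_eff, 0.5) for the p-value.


Step 1: Discard zero differences. Original n = 10; n_eff = number of nonzero differences = 9.
Nonzero differences (with sign): +1, -8, +1, -2, +2, +1, +4, -9, -7
Step 2: Count signs: positive = 5, negative = 4.
Step 3: Under H0: P(positive) = 0.5, so the number of positives S ~ Bin(9, 0.5).
Step 4: Two-sided exact p-value = sum of Bin(9,0.5) probabilities at or below the observed probability = 1.000000.
Step 5: alpha = 0.1. fail to reject H0.

n_eff = 9, pos = 5, neg = 4, p = 1.000000, fail to reject H0.


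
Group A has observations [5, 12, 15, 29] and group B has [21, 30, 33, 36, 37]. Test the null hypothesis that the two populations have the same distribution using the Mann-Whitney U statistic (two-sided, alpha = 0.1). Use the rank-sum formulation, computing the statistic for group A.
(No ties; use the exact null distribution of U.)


Step 1: Combine and sort all 9 observations; assign midranks.
sorted (value, group): (5,X), (12,X), (15,X), (21,Y), (29,X), (30,Y), (33,Y), (36,Y), (37,Y)
ranks: 5->1, 12->2, 15->3, 21->4, 29->5, 30->6, 33->7, 36->8, 37->9
Step 2: Rank sum for X: R1 = 1 + 2 + 3 + 5 = 11.
Step 3: U_X = R1 - n1(n1+1)/2 = 11 - 4*5/2 = 11 - 10 = 1.
       U_Y = n1*n2 - U_X = 20 - 1 = 19.
Step 4: No ties, so the exact null distribution of U (based on enumerating the C(9,4) = 126 equally likely rank assignments) gives the two-sided p-value.
Step 5: p-value = 0.031746; compare to alpha = 0.1. reject H0.

U_X = 1, p = 0.031746, reject H0 at alpha = 0.1.


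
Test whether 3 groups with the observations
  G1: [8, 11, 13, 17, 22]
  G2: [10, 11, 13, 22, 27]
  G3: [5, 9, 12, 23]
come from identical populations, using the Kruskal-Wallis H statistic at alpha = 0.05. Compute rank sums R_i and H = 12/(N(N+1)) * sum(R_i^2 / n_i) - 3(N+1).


Step 1: Combine all N = 14 observations and assign midranks.
sorted (value, group, rank): (5,G3,1), (8,G1,2), (9,G3,3), (10,G2,4), (11,G1,5.5), (11,G2,5.5), (12,G3,7), (13,G1,8.5), (13,G2,8.5), (17,G1,10), (22,G1,11.5), (22,G2,11.5), (23,G3,13), (27,G2,14)
Step 2: Sum ranks within each group.
R_1 = 37.5 (n_1 = 5)
R_2 = 43.5 (n_2 = 5)
R_3 = 24 (n_3 = 4)
Step 3: H = 12/(N(N+1)) * sum(R_i^2/n_i) - 3(N+1)
     = 12/(14*15) * (37.5^2/5 + 43.5^2/5 + 24^2/4) - 3*15
     = 0.057143 * 803.7 - 45
     = 0.925714.
Step 4: Ties present; correction factor C = 1 - 18/(14^3 - 14) = 0.993407. Corrected H = 0.925714 / 0.993407 = 0.931858.
Step 5: Under H0, H ~ chi^2(2); p-value = 0.627552.
Step 6: alpha = 0.05. fail to reject H0.

H = 0.9319, df = 2, p = 0.627552, fail to reject H0.


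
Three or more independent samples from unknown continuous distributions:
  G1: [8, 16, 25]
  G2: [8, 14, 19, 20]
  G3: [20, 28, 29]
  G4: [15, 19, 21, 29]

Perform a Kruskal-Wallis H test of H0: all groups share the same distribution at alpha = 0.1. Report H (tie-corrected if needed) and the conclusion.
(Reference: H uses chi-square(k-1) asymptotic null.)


Step 1: Combine all N = 14 observations and assign midranks.
sorted (value, group, rank): (8,G1,1.5), (8,G2,1.5), (14,G2,3), (15,G4,4), (16,G1,5), (19,G2,6.5), (19,G4,6.5), (20,G2,8.5), (20,G3,8.5), (21,G4,10), (25,G1,11), (28,G3,12), (29,G3,13.5), (29,G4,13.5)
Step 2: Sum ranks within each group.
R_1 = 17.5 (n_1 = 3)
R_2 = 19.5 (n_2 = 4)
R_3 = 34 (n_3 = 3)
R_4 = 34 (n_4 = 4)
Step 3: H = 12/(N(N+1)) * sum(R_i^2/n_i) - 3(N+1)
     = 12/(14*15) * (17.5^2/3 + 19.5^2/4 + 34^2/3 + 34^2/4) - 3*15
     = 0.057143 * 871.479 - 45
     = 4.798810.
Step 4: Ties present; correction factor C = 1 - 24/(14^3 - 14) = 0.991209. Corrected H = 4.798810 / 0.991209 = 4.841371.
Step 5: Under H0, H ~ chi^2(3); p-value = 0.183788.
Step 6: alpha = 0.1. fail to reject H0.

H = 4.8414, df = 3, p = 0.183788, fail to reject H0.


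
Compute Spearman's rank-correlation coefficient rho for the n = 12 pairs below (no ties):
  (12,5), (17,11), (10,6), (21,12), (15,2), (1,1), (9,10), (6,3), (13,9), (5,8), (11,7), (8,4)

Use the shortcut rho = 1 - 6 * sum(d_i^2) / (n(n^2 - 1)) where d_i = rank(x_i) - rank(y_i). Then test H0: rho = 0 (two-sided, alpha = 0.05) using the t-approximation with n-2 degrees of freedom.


Step 1: Rank x and y separately (midranks; no ties here).
rank(x): 12->8, 17->11, 10->6, 21->12, 15->10, 1->1, 9->5, 6->3, 13->9, 5->2, 11->7, 8->4
rank(y): 5->5, 11->11, 6->6, 12->12, 2->2, 1->1, 10->10, 3->3, 9->9, 8->8, 7->7, 4->4
Step 2: d_i = R_x(i) - R_y(i); compute d_i^2.
  (8-5)^2=9, (11-11)^2=0, (6-6)^2=0, (12-12)^2=0, (10-2)^2=64, (1-1)^2=0, (5-10)^2=25, (3-3)^2=0, (9-9)^2=0, (2-8)^2=36, (7-7)^2=0, (4-4)^2=0
sum(d^2) = 134.
Step 3: rho = 1 - 6*134 / (12*(12^2 - 1)) = 1 - 804/1716 = 0.531469.
Step 4: Under H0, t = rho * sqrt((n-2)/(1-rho^2)) = 1.9841 ~ t(10).
Step 5: Two-sided p-value from the t-distribution with 10 df = 0.075362.
Step 6: alpha = 0.05. fail to reject H0.

rho = 0.5315, p = 0.075362, fail to reject H0 at alpha = 0.05.


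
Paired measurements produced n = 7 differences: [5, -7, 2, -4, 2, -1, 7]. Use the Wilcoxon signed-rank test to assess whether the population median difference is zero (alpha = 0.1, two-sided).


Step 1: Drop any zero differences (none here) and take |d_i|.
|d| = [5, 7, 2, 4, 2, 1, 7]
Step 2: Midrank |d_i| (ties get averaged ranks).
ranks: |5|->5, |7|->6.5, |2|->2.5, |4|->4, |2|->2.5, |1|->1, |7|->6.5
Step 3: Attach original signs; sum ranks with positive sign and with negative sign.
W+ = 5 + 2.5 + 2.5 + 6.5 = 16.5
W- = 6.5 + 4 + 1 = 11.5
(Check: W+ + W- = 28 should equal n(n+1)/2 = 28.)
Step 4: Test statistic W = min(W+, W-) = 11.5.
Step 5: Ties in |d|, so use the tie-corrected normal approximation.
        E[W] = n(n+1)/4 = 7*8/4 = 14.
        Tie groups: |d|=2 (t=2), |d|=7 (t=2); sum(t^3 - t) = 12.
        Var[W] = n(n+1)(2n+1)/24 - sum(t^3-t)/48 = 840/24 - 12/48 = 34.75.
        z = (W - E[W]) / sqrt(Var[W]) = (11.5 - 14) / 5.8949 = -0.4241.
        Two-sided p = 2*Phi(z) = 0.671497.
Step 6: alpha = 0.1. fail to reject H0.

W+ = 16.5, W- = 11.5, W = min = 11.5, p = 0.671497, fail to reject H0.


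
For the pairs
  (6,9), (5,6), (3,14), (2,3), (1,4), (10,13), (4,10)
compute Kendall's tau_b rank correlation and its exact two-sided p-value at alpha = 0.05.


Step 1: Enumerate the 21 unordered pairs (i,j) with i<j and classify each by sign(x_j-x_i) * sign(y_j-y_i).
  (1,2):dx=-1,dy=-3->C; (1,3):dx=-3,dy=+5->D; (1,4):dx=-4,dy=-6->C; (1,5):dx=-5,dy=-5->C
  (1,6):dx=+4,dy=+4->C; (1,7):dx=-2,dy=+1->D; (2,3):dx=-2,dy=+8->D; (2,4):dx=-3,dy=-3->C
  (2,5):dx=-4,dy=-2->C; (2,6):dx=+5,dy=+7->C; (2,7):dx=-1,dy=+4->D; (3,4):dx=-1,dy=-11->C
  (3,5):dx=-2,dy=-10->C; (3,6):dx=+7,dy=-1->D; (3,7):dx=+1,dy=-4->D; (4,5):dx=-1,dy=+1->D
  (4,6):dx=+8,dy=+10->C; (4,7):dx=+2,dy=+7->C; (5,6):dx=+9,dy=+9->C; (5,7):dx=+3,dy=+6->C
  (6,7):dx=-6,dy=-3->C
Step 2: C = 14, D = 7, total pairs = 21.
Step 3: tau = (C - D)/(n(n-1)/2) = (14 - 7)/21 = 0.333333.
Step 4: Exact two-sided p-value (enumerate n! = 5040 permutations of y under H0): p = 0.381349.
Step 5: alpha = 0.05. fail to reject H0.

tau_b = 0.3333 (C=14, D=7), p = 0.381349, fail to reject H0.


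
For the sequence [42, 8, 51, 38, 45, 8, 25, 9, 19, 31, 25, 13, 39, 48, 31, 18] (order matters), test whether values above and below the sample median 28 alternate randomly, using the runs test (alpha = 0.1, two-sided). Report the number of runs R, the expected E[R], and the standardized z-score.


Step 1: Compute median = 28; label A = above, B = below.
Labels in order: ABAAABBBBABBAAAB  (n_A = 8, n_B = 8)
Step 2: Count runs R = 8.
Step 3: Under H0 (random ordering), E[R] = 2*n_A*n_B/(n_A+n_B) + 1 = 2*8*8/16 + 1 = 9.0000.
        Var[R] = 2*n_A*n_B*(2*n_A*n_B - n_A - n_B) / ((n_A+n_B)^2 * (n_A+n_B-1)) = 14336/3840 = 3.7333.
        SD[R] = 1.9322.
Step 4: Continuity-corrected z = (R + 0.5 - E[R]) / SD[R] = (8 + 0.5 - 9.0000) / 1.9322 = -0.2588.
Step 5: Two-sided p-value via normal approximation = 2*(1 - Phi(|z|)) = 0.795809.
Step 6: alpha = 0.1. fail to reject H0.

R = 8, z = -0.2588, p = 0.795809, fail to reject H0.


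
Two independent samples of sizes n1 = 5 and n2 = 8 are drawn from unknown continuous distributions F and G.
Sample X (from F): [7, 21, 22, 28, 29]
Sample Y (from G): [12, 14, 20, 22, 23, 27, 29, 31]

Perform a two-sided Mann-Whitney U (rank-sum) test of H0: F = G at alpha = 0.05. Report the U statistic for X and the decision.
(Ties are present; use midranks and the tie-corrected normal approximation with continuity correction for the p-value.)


Step 1: Combine and sort all 13 observations; assign midranks.
sorted (value, group): (7,X), (12,Y), (14,Y), (20,Y), (21,X), (22,X), (22,Y), (23,Y), (27,Y), (28,X), (29,X), (29,Y), (31,Y)
ranks: 7->1, 12->2, 14->3, 20->4, 21->5, 22->6.5, 22->6.5, 23->8, 27->9, 28->10, 29->11.5, 29->11.5, 31->13
Step 2: Rank sum for X: R1 = 1 + 5 + 6.5 + 10 + 11.5 = 34.
Step 3: U_X = R1 - n1(n1+1)/2 = 34 - 5*6/2 = 34 - 15 = 19.
       U_Y = n1*n2 - U_X = 40 - 19 = 21.
Step 4: Ties are present, so use the tie-corrected normal approximation (with continuity correction) for the p-value.
Step 5: p-value = 0.941492; compare to alpha = 0.05. fail to reject H0.

U_X = 19, p = 0.941492, fail to reject H0 at alpha = 0.05.


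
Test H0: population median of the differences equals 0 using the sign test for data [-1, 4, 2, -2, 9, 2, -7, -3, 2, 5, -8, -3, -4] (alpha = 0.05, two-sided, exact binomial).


Step 1: Discard zero differences. Original n = 13; n_eff = number of nonzero differences = 13.
Nonzero differences (with sign): -1, +4, +2, -2, +9, +2, -7, -3, +2, +5, -8, -3, -4
Step 2: Count signs: positive = 6, negative = 7.
Step 3: Under H0: P(positive) = 0.5, so the number of positives S ~ Bin(13, 0.5).
Step 4: Two-sided exact p-value = sum of Bin(13,0.5) probabilities at or below the observed probability = 1.000000.
Step 5: alpha = 0.05. fail to reject H0.

n_eff = 13, pos = 6, neg = 7, p = 1.000000, fail to reject H0.


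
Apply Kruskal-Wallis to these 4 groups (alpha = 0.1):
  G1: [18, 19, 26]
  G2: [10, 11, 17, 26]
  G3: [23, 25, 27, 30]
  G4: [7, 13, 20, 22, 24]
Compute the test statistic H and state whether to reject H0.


Step 1: Combine all N = 16 observations and assign midranks.
sorted (value, group, rank): (7,G4,1), (10,G2,2), (11,G2,3), (13,G4,4), (17,G2,5), (18,G1,6), (19,G1,7), (20,G4,8), (22,G4,9), (23,G3,10), (24,G4,11), (25,G3,12), (26,G1,13.5), (26,G2,13.5), (27,G3,15), (30,G3,16)
Step 2: Sum ranks within each group.
R_1 = 26.5 (n_1 = 3)
R_2 = 23.5 (n_2 = 4)
R_3 = 53 (n_3 = 4)
R_4 = 33 (n_4 = 5)
Step 3: H = 12/(N(N+1)) * sum(R_i^2/n_i) - 3(N+1)
     = 12/(16*17) * (26.5^2/3 + 23.5^2/4 + 53^2/4 + 33^2/5) - 3*17
     = 0.044118 * 1292.2 - 51
     = 6.008640.
Step 4: Ties present; correction factor C = 1 - 6/(16^3 - 16) = 0.998529. Corrected H = 6.008640 / 0.998529 = 6.017489.
Step 5: Under H0, H ~ chi^2(3); p-value = 0.110762.
Step 6: alpha = 0.1. fail to reject H0.

H = 6.0175, df = 3, p = 0.110762, fail to reject H0.


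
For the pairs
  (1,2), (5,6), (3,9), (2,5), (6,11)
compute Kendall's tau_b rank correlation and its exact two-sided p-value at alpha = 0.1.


Step 1: Enumerate the 10 unordered pairs (i,j) with i<j and classify each by sign(x_j-x_i) * sign(y_j-y_i).
  (1,2):dx=+4,dy=+4->C; (1,3):dx=+2,dy=+7->C; (1,4):dx=+1,dy=+3->C; (1,5):dx=+5,dy=+9->C
  (2,3):dx=-2,dy=+3->D; (2,4):dx=-3,dy=-1->C; (2,5):dx=+1,dy=+5->C; (3,4):dx=-1,dy=-4->C
  (3,5):dx=+3,dy=+2->C; (4,5):dx=+4,dy=+6->C
Step 2: C = 9, D = 1, total pairs = 10.
Step 3: tau = (C - D)/(n(n-1)/2) = (9 - 1)/10 = 0.800000.
Step 4: Exact two-sided p-value (enumerate n! = 120 permutations of y under H0): p = 0.083333.
Step 5: alpha = 0.1. reject H0.

tau_b = 0.8000 (C=9, D=1), p = 0.083333, reject H0.


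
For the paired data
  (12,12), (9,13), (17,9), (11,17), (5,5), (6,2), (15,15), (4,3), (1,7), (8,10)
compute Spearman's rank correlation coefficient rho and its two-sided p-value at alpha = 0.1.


Step 1: Rank x and y separately (midranks; no ties here).
rank(x): 12->8, 9->6, 17->10, 11->7, 5->3, 6->4, 15->9, 4->2, 1->1, 8->5
rank(y): 12->7, 13->8, 9->5, 17->10, 5->3, 2->1, 15->9, 3->2, 7->4, 10->6
Step 2: d_i = R_x(i) - R_y(i); compute d_i^2.
  (8-7)^2=1, (6-8)^2=4, (10-5)^2=25, (7-10)^2=9, (3-3)^2=0, (4-1)^2=9, (9-9)^2=0, (2-2)^2=0, (1-4)^2=9, (5-6)^2=1
sum(d^2) = 58.
Step 3: rho = 1 - 6*58 / (10*(10^2 - 1)) = 1 - 348/990 = 0.648485.
Step 4: Under H0, t = rho * sqrt((n-2)/(1-rho^2)) = 2.4095 ~ t(8).
Step 5: Two-sided p-value from the t-distribution with 8 df = 0.042540.
Step 6: alpha = 0.1. reject H0.

rho = 0.6485, p = 0.042540, reject H0 at alpha = 0.1.


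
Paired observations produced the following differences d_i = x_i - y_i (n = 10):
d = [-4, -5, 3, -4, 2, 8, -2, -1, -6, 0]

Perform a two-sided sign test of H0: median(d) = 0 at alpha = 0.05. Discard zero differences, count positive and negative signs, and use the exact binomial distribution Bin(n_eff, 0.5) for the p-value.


Step 1: Discard zero differences. Original n = 10; n_eff = number of nonzero differences = 9.
Nonzero differences (with sign): -4, -5, +3, -4, +2, +8, -2, -1, -6
Step 2: Count signs: positive = 3, negative = 6.
Step 3: Under H0: P(positive) = 0.5, so the number of positives S ~ Bin(9, 0.5).
Step 4: Two-sided exact p-value = sum of Bin(9,0.5) probabilities at or below the observed probability = 0.507812.
Step 5: alpha = 0.05. fail to reject H0.

n_eff = 9, pos = 3, neg = 6, p = 0.507812, fail to reject H0.


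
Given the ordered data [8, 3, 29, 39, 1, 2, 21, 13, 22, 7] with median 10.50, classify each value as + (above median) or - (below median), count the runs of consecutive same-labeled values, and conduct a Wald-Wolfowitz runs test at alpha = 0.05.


Step 1: Compute median = 10.50; label A = above, B = below.
Labels in order: BBAABBAAAB  (n_A = 5, n_B = 5)
Step 2: Count runs R = 5.
Step 3: Under H0 (random ordering), E[R] = 2*n_A*n_B/(n_A+n_B) + 1 = 2*5*5/10 + 1 = 6.0000.
        Var[R] = 2*n_A*n_B*(2*n_A*n_B - n_A - n_B) / ((n_A+n_B)^2 * (n_A+n_B-1)) = 2000/900 = 2.2222.
        SD[R] = 1.4907.
Step 4: Continuity-corrected z = (R + 0.5 - E[R]) / SD[R] = (5 + 0.5 - 6.0000) / 1.4907 = -0.3354.
Step 5: Two-sided p-value via normal approximation = 2*(1 - Phi(|z|)) = 0.737316.
Step 6: alpha = 0.05. fail to reject H0.

R = 5, z = -0.3354, p = 0.737316, fail to reject H0.


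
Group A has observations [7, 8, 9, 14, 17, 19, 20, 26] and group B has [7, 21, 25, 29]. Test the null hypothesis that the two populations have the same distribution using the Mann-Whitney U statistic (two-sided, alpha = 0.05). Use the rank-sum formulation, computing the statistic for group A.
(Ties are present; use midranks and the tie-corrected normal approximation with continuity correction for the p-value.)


Step 1: Combine and sort all 12 observations; assign midranks.
sorted (value, group): (7,X), (7,Y), (8,X), (9,X), (14,X), (17,X), (19,X), (20,X), (21,Y), (25,Y), (26,X), (29,Y)
ranks: 7->1.5, 7->1.5, 8->3, 9->4, 14->5, 17->6, 19->7, 20->8, 21->9, 25->10, 26->11, 29->12
Step 2: Rank sum for X: R1 = 1.5 + 3 + 4 + 5 + 6 + 7 + 8 + 11 = 45.5.
Step 3: U_X = R1 - n1(n1+1)/2 = 45.5 - 8*9/2 = 45.5 - 36 = 9.5.
       U_Y = n1*n2 - U_X = 32 - 9.5 = 22.5.
Step 4: Ties are present, so use the tie-corrected normal approximation (with continuity correction) for the p-value.
Step 5: p-value = 0.307332; compare to alpha = 0.05. fail to reject H0.

U_X = 9.5, p = 0.307332, fail to reject H0 at alpha = 0.05.
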